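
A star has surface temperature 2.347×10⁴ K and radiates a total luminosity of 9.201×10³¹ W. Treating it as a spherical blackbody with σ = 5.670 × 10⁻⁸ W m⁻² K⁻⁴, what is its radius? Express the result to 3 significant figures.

L = 4πR²σT⁴ ⇒ R = √(L/(4πσT⁴)).
σT⁴ = 1.72042×10¹⁰ W/m², so R = √(9.201×10³¹/(4π×1.72042×10¹⁰)) = 2.06×10¹⁰ m.

R ≈ 2.06×10¹⁰ m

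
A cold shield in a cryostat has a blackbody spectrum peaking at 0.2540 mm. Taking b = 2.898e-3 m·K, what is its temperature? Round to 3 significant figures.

T ≈ 11.4 K

Wien's law gives T = b/λ_max = (2.898×10⁻³ m·K)/(2.540×10⁻⁴ m) = 11.4 K.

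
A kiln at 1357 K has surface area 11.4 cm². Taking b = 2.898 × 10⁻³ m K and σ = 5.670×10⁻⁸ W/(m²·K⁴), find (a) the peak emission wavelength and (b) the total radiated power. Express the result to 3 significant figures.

λ_max ≈ 2.14×10³ nm; P ≈ 219 W

(a) λ_max = b/T = 2.898×10⁻³/1357 = 2.136×10⁻⁶ m = 2.14×10³ nm.
Area A = 11.4 cm² = 1.14×10⁻³ m².
(b) P = σAT⁴ = 5.670×10⁻⁸×1.14×10⁻³×(1357)⁴ = 219 W.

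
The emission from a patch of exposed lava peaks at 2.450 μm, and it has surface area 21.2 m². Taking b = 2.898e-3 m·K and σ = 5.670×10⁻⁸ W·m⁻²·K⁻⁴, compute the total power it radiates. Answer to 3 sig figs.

P ≈ 2.35×10⁶ W

Wien's law: T = b/λ_max = 2.898×10⁻³/2.450×10⁻⁶ = 1182.86 K.
Area A = 21.2 m².
Then P = σAT⁴ = 5.670×10⁻⁸×21.2×(1182.86)⁴ = 2.35×10⁶ W.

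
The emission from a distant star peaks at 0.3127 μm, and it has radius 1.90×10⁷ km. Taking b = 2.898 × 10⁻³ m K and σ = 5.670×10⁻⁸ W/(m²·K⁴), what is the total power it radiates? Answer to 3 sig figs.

Wien's law: T = b/λ_max = 2.898×10⁻³/3.127×10⁻⁷ = 9267.67 K.
Surface area A = 4πR² = 4π(1.90×10¹⁰ m)² = 4.53646×10²¹ m².
Then P = σAT⁴ = 5.670×10⁻⁸×4.53646×10²¹×(9267.67)⁴ = 1.90×10³⁰ W.

P ≈ 1.90×10³⁰ W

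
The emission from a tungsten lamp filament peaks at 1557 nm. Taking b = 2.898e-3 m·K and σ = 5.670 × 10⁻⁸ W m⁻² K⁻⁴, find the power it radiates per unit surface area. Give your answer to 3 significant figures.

I ≈ 6.80×10⁵ W/m²

Wien's law: T = b/λ_max = 2.898×10⁻³/1.557×10⁻⁶ = 1861.27 K.
Then I = σT⁴ = 5.670×10⁻⁸×(1861.27)⁴ = 6.80×10⁵ W/m².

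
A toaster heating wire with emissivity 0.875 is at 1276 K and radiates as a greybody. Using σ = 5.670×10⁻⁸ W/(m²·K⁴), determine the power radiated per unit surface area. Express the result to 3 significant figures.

Stefan–Boltzmann: I = εσT⁴ = 0.875 × 5.670×10⁻⁸ × (1276)⁴ = 1.32×10⁵ W/m².

I ≈ 1.32×10⁵ W/m²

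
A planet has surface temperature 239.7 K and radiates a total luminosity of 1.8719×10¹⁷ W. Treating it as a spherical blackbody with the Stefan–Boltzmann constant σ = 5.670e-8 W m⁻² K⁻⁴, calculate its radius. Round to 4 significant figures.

R ≈ 8.921×10⁶ m

L = 4πR²σT⁴ ⇒ R = √(L/(4πσT⁴)).
σT⁴ = 187.178 W/m², so R = √(1.8719×10¹⁷/(4π×187.178)) = 8.921×10⁶ m.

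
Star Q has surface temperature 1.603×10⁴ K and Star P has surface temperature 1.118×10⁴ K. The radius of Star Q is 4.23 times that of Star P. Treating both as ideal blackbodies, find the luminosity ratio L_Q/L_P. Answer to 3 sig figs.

L ∝ R²T⁴, so L_Q/L_P = (R_Q/R_P)²(T_Q/T_P)⁴ = (4.23)² × (1.603×10⁴/1.118×10⁴)⁴ = 17.8929 × 4.22636 = 75.6.

L_Q/L_P ≈ 75.6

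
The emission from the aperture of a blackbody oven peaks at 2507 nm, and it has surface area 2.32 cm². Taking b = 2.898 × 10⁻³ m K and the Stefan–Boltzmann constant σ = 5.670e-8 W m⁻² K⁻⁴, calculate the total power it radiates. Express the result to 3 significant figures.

P ≈ 23.5 W

Wien's law: T = b/λ_max = 2.898×10⁻³/2.507×10⁻⁶ = 1155.96 K.
Area A = 2.32 cm² = 2.32×10⁻⁴ m².
Then P = σAT⁴ = 5.670×10⁻⁸×2.32×10⁻⁴×(1155.96)⁴ = 23.5 W.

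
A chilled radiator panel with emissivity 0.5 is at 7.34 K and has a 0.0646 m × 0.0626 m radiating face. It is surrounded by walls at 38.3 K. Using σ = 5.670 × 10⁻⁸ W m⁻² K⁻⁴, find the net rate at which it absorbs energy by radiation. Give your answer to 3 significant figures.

Net gain ≈ 2.46×10⁻⁴ W

Area A = 0.0646 × 0.0626 = 4.04396×10⁻³ m².
Net radiated power P_net = εσA(T⁴ − T₀⁴) = 0.5×5.670×10⁻⁸×4.04396×10⁻³×(7.34⁴ − 38.3⁴).
T⁴ − T₀⁴ = 2902.58 − 2.15177×10⁶ = -2.14887×10⁶ K⁴, so P_net = -2.46×10⁻⁴ W — negative, meaning a net gain of 2.46×10⁻⁴ W.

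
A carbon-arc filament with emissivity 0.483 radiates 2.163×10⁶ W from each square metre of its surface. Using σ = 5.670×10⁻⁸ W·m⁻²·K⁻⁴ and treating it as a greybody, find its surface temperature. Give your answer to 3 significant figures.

T ≈ 2.98×10³ K

I = εσT⁴, so T = (I/εσ)^(1/4) = (2.163×10⁶/(0.483×5.670×10⁻⁸))^(1/4) = 2.98×10³ K.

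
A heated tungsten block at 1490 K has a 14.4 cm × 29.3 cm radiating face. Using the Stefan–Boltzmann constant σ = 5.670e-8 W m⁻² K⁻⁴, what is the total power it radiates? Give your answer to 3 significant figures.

P ≈ 1.18×10⁴ W

Area A = 0.144 × 0.293 = 0.042192 m².
P = σAT⁴ = 5.670×10⁻⁸ × 0.042192 × (1490)⁴ = 1.18×10⁴ W.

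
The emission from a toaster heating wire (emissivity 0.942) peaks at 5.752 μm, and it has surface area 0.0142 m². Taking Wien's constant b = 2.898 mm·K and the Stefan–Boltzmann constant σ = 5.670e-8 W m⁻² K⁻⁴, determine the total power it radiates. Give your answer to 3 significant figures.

P ≈ 48.9 W

Wien's law: T = b/λ_max = 2.898×10⁻³/5.752×10⁻⁶ = 503.825 K.
Area A = 0.0142 m².
Then P = εσAT⁴ = 0.942×5.670×10⁻⁸×0.0142×(503.825)⁴ = 48.9 W.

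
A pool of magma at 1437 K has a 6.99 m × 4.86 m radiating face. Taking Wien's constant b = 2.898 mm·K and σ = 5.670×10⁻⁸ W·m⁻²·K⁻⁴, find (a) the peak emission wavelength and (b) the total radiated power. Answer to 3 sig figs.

(a) λ_max = b/T = 2.898×10⁻³/1437 = 2.017×10⁻⁶ m = 2.02×10³ nm.
Area A = 6.99 × 4.86 = 33.9714 m².
(b) P = σAT⁴ = 5.670×10⁻⁸×33.9714×(1437)⁴ = 8.21×10⁶ W.

λ_max ≈ 2.02×10³ nm; P ≈ 8.21×10⁶ W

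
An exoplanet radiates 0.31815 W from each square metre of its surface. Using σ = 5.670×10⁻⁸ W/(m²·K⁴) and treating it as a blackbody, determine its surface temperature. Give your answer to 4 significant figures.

I = σT⁴, so T = (I/σ)^(1/4) = (0.31815/(5.670×10⁻⁸))^(1/4) = 48.67 K.

T ≈ 48.67 K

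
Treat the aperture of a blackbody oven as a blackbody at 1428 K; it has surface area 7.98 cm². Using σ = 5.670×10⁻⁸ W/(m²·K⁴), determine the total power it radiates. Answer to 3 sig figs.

P ≈ 188 W

Area A = 7.98 cm² = 7.98×10⁻⁴ m².
P = σAT⁴ = 5.670×10⁻⁸ × 7.98×10⁻⁴ × (1428)⁴ = 188 W.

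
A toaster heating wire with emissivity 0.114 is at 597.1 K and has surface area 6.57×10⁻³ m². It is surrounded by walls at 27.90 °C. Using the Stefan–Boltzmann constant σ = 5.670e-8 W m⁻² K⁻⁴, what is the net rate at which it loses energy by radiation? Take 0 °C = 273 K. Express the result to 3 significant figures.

Surroundings: T = 27.90 °C + 273 = 300.90 K.
Area A = 6.57×10⁻³ m².
Net radiated power P_net = εσA(T⁴ − T₀⁴) = 0.114×5.670×10⁻⁸×6.57×10⁻³×(597.1⁴ − 300.90⁴).
T⁴ − T₀⁴ = 1.27113×10¹¹ − 8.19764×10⁹ = 1.18915×10¹¹ K⁴, so P_net = 5.05 W.

Net loss ≈ 5.05 W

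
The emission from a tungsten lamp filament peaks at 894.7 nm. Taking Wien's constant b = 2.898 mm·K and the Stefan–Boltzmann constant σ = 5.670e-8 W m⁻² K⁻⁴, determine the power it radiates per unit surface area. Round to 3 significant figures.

Wien's law: T = b/λ_max = 2.898×10⁻³/8.947×10⁻⁷ = 3239.07 K.
Then I = σT⁴ = 5.670×10⁻⁸×(3239.07)⁴ = 6.24×10⁶ W/m².

I ≈ 6.24×10⁶ W/m²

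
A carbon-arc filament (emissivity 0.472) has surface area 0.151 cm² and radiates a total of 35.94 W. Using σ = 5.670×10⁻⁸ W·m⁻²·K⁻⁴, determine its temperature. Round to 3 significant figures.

T ≈ 3.07×10³ K

Area A = 0.151 cm² = 1.51×10⁻⁵ m².
P = εσAT⁴ ⇒ T = (P/(εσA))^(1/4) = (35.94/(0.472×5.670×10⁻⁸×1.51×10⁻⁵))^(1/4) = 3.07×10³ K.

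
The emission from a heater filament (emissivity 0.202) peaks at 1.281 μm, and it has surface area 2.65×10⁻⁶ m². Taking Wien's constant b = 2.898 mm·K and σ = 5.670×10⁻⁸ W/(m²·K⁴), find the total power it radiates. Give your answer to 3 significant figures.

Wien's law: T = b/λ_max = 2.898×10⁻³/1.281×10⁻⁶ = 2262.30 K.
Area A = 2.65×10⁻⁶ m².
Then P = εσAT⁴ = 0.202×5.670×10⁻⁸×2.65×10⁻⁶×(2262.30)⁴ = 0.795 W.

P ≈ 0.795 W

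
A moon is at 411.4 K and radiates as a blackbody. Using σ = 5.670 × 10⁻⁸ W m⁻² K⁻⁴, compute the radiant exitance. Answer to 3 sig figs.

I ≈ 1.62×10³ W/m²

Stefan–Boltzmann: I = σT⁴ = 5.670×10⁻⁸ × (411.4)⁴ = 1.62×10³ W/m².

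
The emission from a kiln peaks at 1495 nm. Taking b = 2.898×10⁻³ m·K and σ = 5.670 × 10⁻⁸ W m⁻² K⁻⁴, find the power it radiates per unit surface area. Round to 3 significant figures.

Wien's law: T = b/λ_max = 2.898×10⁻³/1.495×10⁻⁶ = 1938.46 K.
Then I = σT⁴ = 5.670×10⁻⁸×(1938.46)⁴ = 8.01×10⁵ W/m².

I ≈ 8.01×10⁵ W/m²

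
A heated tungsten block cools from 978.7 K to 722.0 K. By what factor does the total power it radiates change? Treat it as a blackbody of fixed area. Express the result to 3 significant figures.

P ∝ T⁴, so P₂/P₁ = (T₂/T₁)⁴ = (722.0/978.7)⁴ = (0.737713)⁴ = 0.296.

P₂/P₁ ≈ 0.296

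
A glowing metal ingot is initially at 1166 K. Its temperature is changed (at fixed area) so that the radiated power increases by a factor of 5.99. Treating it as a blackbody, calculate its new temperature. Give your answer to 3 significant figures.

P ∝ T⁴, so T₂/T₁ = (P₂/P₁)^(1/4) = (5.99)^(1/4) = 1.56443.
T₂ = 1166 × 1.56443 = 1.82×10³ K.

T₂ ≈ 1.82×10³ K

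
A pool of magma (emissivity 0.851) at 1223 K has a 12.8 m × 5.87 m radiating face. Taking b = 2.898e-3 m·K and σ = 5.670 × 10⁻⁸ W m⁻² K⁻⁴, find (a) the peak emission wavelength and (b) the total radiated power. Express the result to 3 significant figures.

(a) λ_max = b/T = 2.898×10⁻³/1223 = 2.370×10⁻⁶ m = 2.37×10³ nm.
Area A = 12.8 × 5.87 = 75.136 m².
(b) P = εσAT⁴ = 0.851×5.670×10⁻⁸×75.136×(1223)⁴ = 8.11×10⁶ W.

λ_max ≈ 2.37×10³ nm; P ≈ 8.11×10⁶ W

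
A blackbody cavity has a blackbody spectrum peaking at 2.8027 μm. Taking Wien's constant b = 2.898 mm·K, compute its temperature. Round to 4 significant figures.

Wien's law gives T = b/λ_max = (2.898×10⁻³ m·K)/(2.8027×10⁻⁶ m) = 1034 K.

T ≈ 1034 K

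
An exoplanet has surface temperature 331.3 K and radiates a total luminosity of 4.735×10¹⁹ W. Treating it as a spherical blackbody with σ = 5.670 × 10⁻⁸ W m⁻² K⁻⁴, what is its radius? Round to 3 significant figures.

L = 4πR²σT⁴ ⇒ R = √(L/(4πσT⁴)).
σT⁴ = 683.076 W/m², so R = √(4.735×10¹⁹/(4π×683.076)) = 7.43×10⁷ m.

R ≈ 7.43×10⁷ m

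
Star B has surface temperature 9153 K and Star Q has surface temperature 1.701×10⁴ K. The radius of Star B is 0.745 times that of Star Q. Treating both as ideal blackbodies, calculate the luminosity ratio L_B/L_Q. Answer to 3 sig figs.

L ∝ R²T⁴, so L_B/L_Q = (R_B/R_Q)²(T_B/T_Q)⁴ = (0.745)² × (9153/1.701×10⁴)⁴ = 0.555025 × 0.0838372 = 0.0465.

L_B/L_Q ≈ 0.0465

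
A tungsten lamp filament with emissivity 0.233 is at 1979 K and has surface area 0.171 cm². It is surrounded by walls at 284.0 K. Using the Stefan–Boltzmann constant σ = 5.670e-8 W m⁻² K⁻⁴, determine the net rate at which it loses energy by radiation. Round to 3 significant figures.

Area A = 0.171 cm² = 1.71×10⁻⁵ m².
Net radiated power P_net = εσA(T⁴ − T₀⁴) = 0.233×5.670×10⁻⁸×1.71×10⁻⁵×(1979⁴ − 284.0⁴).
T⁴ − T₀⁴ = 1.53385×10¹³ − 6.50539×10⁹ = 1.53320×10¹³ K⁴, so P_net = 3.46 W.

Net loss ≈ 3.46 W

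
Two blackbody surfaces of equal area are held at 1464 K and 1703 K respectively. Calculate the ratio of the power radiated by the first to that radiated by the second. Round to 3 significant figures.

With equal areas, P₁/P₂ = (T₁/T₂)⁴ = (1464/1703)⁴ = 0.546.

P₁/P₂ ≈ 0.546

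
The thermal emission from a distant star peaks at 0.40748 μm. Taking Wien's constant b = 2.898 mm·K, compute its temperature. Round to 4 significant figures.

Wien's law gives T = b/λ_max = (2.898×10⁻³ m·K)/(4.0748×10⁻⁷ m) = 7112 K.

T ≈ 7112 K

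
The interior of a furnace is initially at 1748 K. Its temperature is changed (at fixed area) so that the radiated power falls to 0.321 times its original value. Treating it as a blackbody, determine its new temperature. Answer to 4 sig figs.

P ∝ T⁴, so T₂/T₁ = (P₂/P₁)^(1/4) = (0.321)^(1/4) = 0.752708.
T₂ = 1748 × 0.752708 = 1316 K.

T₂ ≈ 1316 K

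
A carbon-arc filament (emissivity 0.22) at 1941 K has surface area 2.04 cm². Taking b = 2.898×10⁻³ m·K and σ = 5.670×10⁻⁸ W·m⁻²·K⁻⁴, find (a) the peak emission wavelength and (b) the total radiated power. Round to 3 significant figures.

(a) λ_max = b/T = 2.898×10⁻³/1941 = 1.493×10⁻⁶ m = 1.49 μm.
Area A = 2.04 cm² = 2.04×10⁻⁴ m².
(b) P = εσAT⁴ = 0.22×5.670×10⁻⁸×2.04×10⁻⁴×(1941)⁴ = 36.1 W.

λ_max ≈ 1.49 μm; P ≈ 36.1 W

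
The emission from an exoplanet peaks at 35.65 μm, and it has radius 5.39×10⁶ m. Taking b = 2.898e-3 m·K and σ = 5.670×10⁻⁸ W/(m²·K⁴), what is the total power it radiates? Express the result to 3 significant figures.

Wien's law: T = b/λ_max = 2.898×10⁻³/3.565×10⁻⁵ = 81.2903 K.
Surface area A = 4πR² = 4π(5.39×10⁶ m)² = 3.65079×10¹⁴ m².
Then P = σAT⁴ = 5.670×10⁻⁸×3.65079×10¹⁴×(81.2903)⁴ = 9.04×10¹⁴ W.

P ≈ 9.04×10¹⁴ W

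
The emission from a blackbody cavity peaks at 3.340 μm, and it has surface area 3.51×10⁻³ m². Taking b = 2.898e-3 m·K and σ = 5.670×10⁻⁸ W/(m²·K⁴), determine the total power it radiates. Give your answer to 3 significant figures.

Wien's law: T = b/λ_max = 2.898×10⁻³/3.340×10⁻⁶ = 867.665 K.
Area A = 3.51×10⁻³ m².
Then P = σAT⁴ = 5.670×10⁻⁸×3.51×10⁻³×(867.665)⁴ = 113 W.

P ≈ 113 W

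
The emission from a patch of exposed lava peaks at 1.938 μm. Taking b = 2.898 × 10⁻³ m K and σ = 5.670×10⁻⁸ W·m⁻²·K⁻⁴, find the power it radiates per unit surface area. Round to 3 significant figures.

Wien's law: T = b/λ_max = 2.898×10⁻³/1.938×10⁻⁶ = 1495.36 K.
Then I = σT⁴ = 5.670×10⁻⁸×(1495.36)⁴ = 2.84×10⁵ W/m².

I ≈ 2.84×10⁵ W/m²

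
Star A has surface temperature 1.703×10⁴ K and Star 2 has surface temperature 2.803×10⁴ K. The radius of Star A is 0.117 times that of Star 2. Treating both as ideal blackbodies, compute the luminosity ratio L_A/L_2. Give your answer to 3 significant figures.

L ∝ R²T⁴, so L_A/L_2 = (R_A/R_2)²(T_A/T_2)⁴ = (0.117)² × (1.703×10⁴/2.803×10⁴)⁴ = 0.013689 × 0.136259 = 1.87×10⁻³.

L_A/L_2 ≈ 1.87×10⁻³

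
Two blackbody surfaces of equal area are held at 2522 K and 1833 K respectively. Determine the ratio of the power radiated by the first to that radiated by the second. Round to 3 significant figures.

With equal areas, P₁/P₂ = (T₁/T₂)⁴ = (2522/1833)⁴ = 3.58.

P₁/P₂ ≈ 3.58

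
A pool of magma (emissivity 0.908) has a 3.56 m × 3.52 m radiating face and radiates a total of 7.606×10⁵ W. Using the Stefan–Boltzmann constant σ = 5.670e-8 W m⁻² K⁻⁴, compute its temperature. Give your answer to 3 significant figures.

Area A = 3.56 × 3.52 = 12.5312 m².
P = εσAT⁴ ⇒ T = (P/(εσA))^(1/4) = (7.606×10⁵/(0.908×5.670×10⁻⁸×12.5312))^(1/4) = 1.04×10³ K.

T ≈ 1.04×10³ K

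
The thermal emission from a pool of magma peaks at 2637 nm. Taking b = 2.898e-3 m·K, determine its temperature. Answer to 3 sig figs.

Wien's law gives T = b/λ_max = (2.898×10⁻³ m·K)/(2.637×10⁻⁶ m) = 1.10×10³ K.

T ≈ 1.10×10³ K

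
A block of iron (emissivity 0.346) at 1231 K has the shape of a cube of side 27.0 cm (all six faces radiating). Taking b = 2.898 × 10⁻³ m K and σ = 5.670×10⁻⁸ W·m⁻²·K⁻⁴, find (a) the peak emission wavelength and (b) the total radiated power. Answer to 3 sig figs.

λ_max ≈ 2.35 μm; P ≈ 1.97×10⁴ W

(a) λ_max = b/T = 2.898×10⁻³/1231 = 2.354×10⁻⁶ m = 2.35 μm.
Area A = 6s² = 6×(0.270 m)² = 0.4374 m².
(b) P = εσAT⁴ = 0.346×5.670×10⁻⁸×0.4374×(1231)⁴ = 1.97×10⁴ W.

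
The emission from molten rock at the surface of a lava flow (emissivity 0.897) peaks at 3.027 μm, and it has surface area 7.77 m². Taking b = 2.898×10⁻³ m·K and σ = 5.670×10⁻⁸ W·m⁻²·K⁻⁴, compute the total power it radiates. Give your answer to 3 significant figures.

Wien's law: T = b/λ_max = 2.898×10⁻³/3.027×10⁻⁶ = 957.384 K.
Area A = 7.77 m².
Then P = εσAT⁴ = 0.897×5.670×10⁻⁸×7.77×(957.384)⁴ = 3.32×10⁵ W.

P ≈ 3.32×10⁵ W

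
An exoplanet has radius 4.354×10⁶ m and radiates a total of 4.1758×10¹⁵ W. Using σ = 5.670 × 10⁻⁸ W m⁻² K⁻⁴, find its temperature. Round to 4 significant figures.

Surface area A = 4πR² = 4π(4.354×10⁶ m)² = 2.38225×10¹⁴ m².
P = σAT⁴ ⇒ T = (P/(σA))^(1/4) = (4.1758×10¹⁵/(5.670×10⁻⁸×2.38225×10¹⁴))^(1/4) = 132.6 K.

T ≈ 132.6 K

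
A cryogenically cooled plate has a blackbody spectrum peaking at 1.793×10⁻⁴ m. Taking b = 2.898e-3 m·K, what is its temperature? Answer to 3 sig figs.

Wien's law gives T = b/λ_max = (2.898×10⁻³ m·K)/(1.793×10⁻⁴ m) = 16.2 K.

T ≈ 16.2 K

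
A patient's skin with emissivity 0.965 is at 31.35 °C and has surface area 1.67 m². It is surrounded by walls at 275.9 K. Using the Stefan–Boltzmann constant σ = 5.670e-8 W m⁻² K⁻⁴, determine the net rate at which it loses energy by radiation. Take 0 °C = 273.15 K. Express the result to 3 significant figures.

T = 31.35 °C + 273.15 = 304.50 K.
Area A = 1.67 m².
Net radiated power P_net = εσA(T⁴ − T₀⁴) = 0.965×5.670×10⁻⁸×1.67×(304.50⁴ − 275.9⁴).
T⁴ − T₀⁴ = 8.59704×10⁹ − 5.79438×10⁹ = 2.80266×10⁹ K⁴, so P_net = 256 W.

Net loss ≈ 256 W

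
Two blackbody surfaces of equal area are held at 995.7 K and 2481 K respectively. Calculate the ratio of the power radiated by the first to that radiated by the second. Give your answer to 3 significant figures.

P₁/P₂ ≈ 0.0259

With equal areas, P₁/P₂ = (T₁/T₂)⁴ = (995.7/2481)⁴ = 0.0259.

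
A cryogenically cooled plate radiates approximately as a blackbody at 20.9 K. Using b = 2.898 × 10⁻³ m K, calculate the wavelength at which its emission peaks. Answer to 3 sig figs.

λ_max ≈ 0.139 mm

Wien's displacement law: λ_max = b/T = (2.898×10⁻³ m·K)/(20.9 K) = 1.387×10⁻⁴ m.
That is 0.139 mm, in the infrared range.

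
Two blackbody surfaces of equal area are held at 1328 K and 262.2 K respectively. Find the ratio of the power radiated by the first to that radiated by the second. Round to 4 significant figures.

P₁/P₂ ≈ 658.1

With equal areas, P₁/P₂ = (T₁/T₂)⁴ = (1328/262.2)⁴ = 658.1.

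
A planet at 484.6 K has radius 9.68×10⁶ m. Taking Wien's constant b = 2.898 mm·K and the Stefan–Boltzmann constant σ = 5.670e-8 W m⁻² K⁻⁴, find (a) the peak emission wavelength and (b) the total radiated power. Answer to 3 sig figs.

(a) λ_max = b/T = 2.898×10⁻³/484.6 = 5.980×10⁻⁶ m = 5.98 μm.
Surface area A = 4πR² = 4π(9.68×10⁶ m)² = 1.17750×10¹⁵ m².
(b) P = σAT⁴ = 5.670×10⁻⁸×1.17750×10¹⁵×(484.6)⁴ = 3.68×10¹⁸ W.

λ_max ≈ 5.98 μm; P ≈ 3.68×10¹⁸ W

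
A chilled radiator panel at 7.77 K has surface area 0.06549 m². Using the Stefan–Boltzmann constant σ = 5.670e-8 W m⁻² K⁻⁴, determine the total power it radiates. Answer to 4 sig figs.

Area A = 0.06549 m².
P = σAT⁴ = 5.670×10⁻⁸ × 0.06549 × (7.77)⁴ = 1.353×10⁻⁵ W.

P ≈ 1.353×10⁻⁵ W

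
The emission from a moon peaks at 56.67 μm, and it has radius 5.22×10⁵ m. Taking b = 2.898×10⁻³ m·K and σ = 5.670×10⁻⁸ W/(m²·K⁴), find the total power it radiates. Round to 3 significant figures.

Wien's law: T = b/λ_max = 2.898×10⁻³/5.667×10⁻⁵ = 51.1382 K.
Surface area A = 4πR² = 4π(5.22×10⁵ m)² = 3.42413×10¹² m².
Then P = σAT⁴ = 5.670×10⁻⁸×3.42413×10¹²×(51.1382)⁴ = 1.33×10¹² W.

P ≈ 1.33×10¹² W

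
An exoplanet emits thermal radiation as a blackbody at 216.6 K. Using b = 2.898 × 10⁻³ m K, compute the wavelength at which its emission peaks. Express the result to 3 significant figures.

Wien's displacement law: λ_max = b/T = (2.898×10⁻³ m·K)/(216.6 K) = 1.338×10⁻⁵ m.
That is 13.4 μm, in the infrared range.

λ_max ≈ 13.4 μm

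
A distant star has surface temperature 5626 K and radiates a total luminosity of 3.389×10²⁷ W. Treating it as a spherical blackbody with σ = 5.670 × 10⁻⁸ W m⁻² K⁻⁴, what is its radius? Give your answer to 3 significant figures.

L = 4πR²σT⁴ ⇒ R = √(L/(4πσT⁴)).
σT⁴ = 5.68044×10⁷ W/m², so R = √(3.389×10²⁷/(4π×5.68044×10⁷)) = 2.18×10⁹ m.

R ≈ 2.18×10⁹ m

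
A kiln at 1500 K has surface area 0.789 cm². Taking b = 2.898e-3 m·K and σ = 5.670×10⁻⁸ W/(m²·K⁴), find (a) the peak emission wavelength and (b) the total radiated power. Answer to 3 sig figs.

λ_max ≈ 1.93 μm; P ≈ 22.6 W

(a) λ_max = b/T = 2.898×10⁻³/1500 = 1.932×10⁻⁶ m = 1.93 μm.
Area A = 0.789 cm² = 7.89×10⁻⁵ m².
(b) P = σAT⁴ = 5.670×10⁻⁸×7.89×10⁻⁵×(1500)⁴ = 22.6 W.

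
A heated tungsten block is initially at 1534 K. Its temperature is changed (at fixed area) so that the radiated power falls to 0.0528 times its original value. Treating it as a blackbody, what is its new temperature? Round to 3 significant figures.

T₂ ≈ 735 K

P ∝ T⁴, so T₂/T₁ = (P₂/P₁)^(1/4) = (0.0528)^(1/4) = 0.479356.
T₂ = 1534 × 0.479356 = 735 K.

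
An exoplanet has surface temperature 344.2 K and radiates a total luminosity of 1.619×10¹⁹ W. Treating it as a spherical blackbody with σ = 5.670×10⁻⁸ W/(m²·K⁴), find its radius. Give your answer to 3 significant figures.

R ≈ 4.02×10⁷ m

L = 4πR²σT⁴ ⇒ R = √(L/(4πσT⁴)).
σT⁴ = 795.841 W/m², so R = √(1.619×10¹⁹/(4π×795.841)) = 4.02×10⁷ m.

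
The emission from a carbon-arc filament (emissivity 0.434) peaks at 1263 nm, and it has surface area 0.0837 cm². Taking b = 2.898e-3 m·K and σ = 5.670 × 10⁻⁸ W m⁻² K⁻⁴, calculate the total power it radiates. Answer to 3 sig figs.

Wien's law: T = b/λ_max = 2.898×10⁻³/1.263×10⁻⁶ = 2294.54 K.
Area A = 0.0837 cm² = 8.37×10⁻⁶ m².
Then P = εσAT⁴ = 0.434×5.670×10⁻⁸×8.37×10⁻⁶×(2294.54)⁴ = 5.71 W.

P ≈ 5.71 W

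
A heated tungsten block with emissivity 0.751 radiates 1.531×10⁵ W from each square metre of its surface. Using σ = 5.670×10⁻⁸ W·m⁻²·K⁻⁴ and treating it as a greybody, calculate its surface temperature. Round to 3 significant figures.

T ≈ 1.38×10³ K

I = εσT⁴, so T = (I/εσ)^(1/4) = (1.531×10⁵/(0.751×5.670×10⁻⁸))^(1/4) = 1.38×10³ K.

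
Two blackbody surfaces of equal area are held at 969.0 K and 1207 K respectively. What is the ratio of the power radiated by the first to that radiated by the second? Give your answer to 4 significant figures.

With equal areas, P₁/P₂ = (T₁/T₂)⁴ = (969.0/1207)⁴ = 0.4154.

P₁/P₂ ≈ 0.4154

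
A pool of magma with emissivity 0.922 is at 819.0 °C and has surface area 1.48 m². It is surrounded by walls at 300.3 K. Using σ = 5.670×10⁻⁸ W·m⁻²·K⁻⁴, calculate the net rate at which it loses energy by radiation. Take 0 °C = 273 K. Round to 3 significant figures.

Net loss ≈ 1.09×10⁵ W

T = 819.0 °C + 273 = 1092.0 K.
Area A = 1.48 m².
Net radiated power P_net = εσA(T⁴ − T₀⁴) = 0.922×5.670×10⁻⁸×1.48×(1092.0⁴ − 300.3⁴).
T⁴ − T₀⁴ = 1.42197×10¹² − 8.13245×10⁹ = 1.41384×10¹² K⁴, so P_net = 1.09×10⁵ W.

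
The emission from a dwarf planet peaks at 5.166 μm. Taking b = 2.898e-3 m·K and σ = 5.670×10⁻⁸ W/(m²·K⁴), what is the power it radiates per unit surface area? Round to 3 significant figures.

Wien's law: T = b/λ_max = 2.898×10⁻³/5.166×10⁻⁶ = 560.976 K.
Then I = σT⁴ = 5.670×10⁻⁸×(560.976)⁴ = 5.62×10³ W/m².

I ≈ 5.62×10³ W/m²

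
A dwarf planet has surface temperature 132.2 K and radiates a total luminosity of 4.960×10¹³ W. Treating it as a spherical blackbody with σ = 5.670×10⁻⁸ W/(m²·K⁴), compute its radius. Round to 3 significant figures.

R ≈ 4.77×10⁵ m

L = 4πR²σT⁴ ⇒ R = √(L/(4πσT⁴)).
σT⁴ = 17.3184 W/m², so R = √(4.960×10¹³/(4π×17.3184)) = 4.77×10⁵ m.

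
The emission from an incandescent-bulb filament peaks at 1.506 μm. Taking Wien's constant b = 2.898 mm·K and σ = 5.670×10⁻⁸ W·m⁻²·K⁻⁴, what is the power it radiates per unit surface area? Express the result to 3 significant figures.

I ≈ 7.77×10⁵ W/m²

Wien's law: T = b/λ_max = 2.898×10⁻³/1.506×10⁻⁶ = 1924.30 K.
Then I = σT⁴ = 5.670×10⁻⁸×(1924.30)⁴ = 7.77×10⁵ W/m².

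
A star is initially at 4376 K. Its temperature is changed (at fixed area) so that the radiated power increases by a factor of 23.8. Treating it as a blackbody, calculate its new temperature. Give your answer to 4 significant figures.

P ∝ T⁴, so T₂/T₁ = (P₂/P₁)^(1/4) = (23.8)^(1/4) = 2.20874.
T₂ = 4376 × 2.20874 = 9665 K.

T₂ ≈ 9665 K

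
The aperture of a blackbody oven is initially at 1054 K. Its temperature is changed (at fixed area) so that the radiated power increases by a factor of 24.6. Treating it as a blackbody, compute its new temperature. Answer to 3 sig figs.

T₂ ≈ 2.35×10³ K

P ∝ T⁴, so T₂/T₁ = (P₂/P₁)^(1/4) = (24.6)^(1/4) = 2.22707.
T₂ = 1054 × 2.22707 = 2.35×10³ K.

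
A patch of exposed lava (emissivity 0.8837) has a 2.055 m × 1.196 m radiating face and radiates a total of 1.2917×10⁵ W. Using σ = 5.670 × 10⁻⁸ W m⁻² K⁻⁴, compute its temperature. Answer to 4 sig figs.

Area A = 2.055 × 1.196 = 2.45778 m².
P = εσAT⁴ ⇒ T = (P/(εσA))^(1/4) = (1.2917×10⁵/(0.8837×5.670×10⁻⁸×2.45778))^(1/4) = 1012 K.

T ≈ 1012 K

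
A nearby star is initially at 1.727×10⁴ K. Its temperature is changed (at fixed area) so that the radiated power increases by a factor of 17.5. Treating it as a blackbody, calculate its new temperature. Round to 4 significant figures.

P ∝ T⁴, so T₂/T₁ = (P₂/P₁)^(1/4) = (17.5)^(1/4) = 2.04531.
T₂ = 1.727×10⁴ × 2.04531 = 3.532×10⁴ K.

T₂ ≈ 3.532×10⁴ K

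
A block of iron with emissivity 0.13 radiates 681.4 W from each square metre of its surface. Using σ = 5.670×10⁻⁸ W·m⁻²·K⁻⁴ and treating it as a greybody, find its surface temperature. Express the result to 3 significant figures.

I = εσT⁴, so T = (I/εσ)^(1/4) = (681.4/(0.13×5.670×10⁻⁸))^(1/4) = 551 K.

T ≈ 551 K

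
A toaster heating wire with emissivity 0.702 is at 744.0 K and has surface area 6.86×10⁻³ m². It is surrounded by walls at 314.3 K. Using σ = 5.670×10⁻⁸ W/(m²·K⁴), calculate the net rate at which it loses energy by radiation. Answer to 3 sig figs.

Area A = 6.86×10⁻³ m².
Net radiated power P_net = εσA(T⁴ − T₀⁴) = 0.702×5.670×10⁻⁸×6.86×10⁻³×(744.0⁴ − 314.3⁴).
T⁴ − T₀⁴ = 3.06402×10¹¹ − 9.75838×10⁹ = 2.96644×10¹¹ K⁴, so P_net = 81.0 W.

Net loss ≈ 81.0 W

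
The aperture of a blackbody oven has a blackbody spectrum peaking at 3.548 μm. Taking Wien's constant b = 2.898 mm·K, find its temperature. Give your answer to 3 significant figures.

T ≈ 817 K

Wien's law gives T = b/λ_max = (2.898×10⁻³ m·K)/(3.548×10⁻⁶ m) = 817 K.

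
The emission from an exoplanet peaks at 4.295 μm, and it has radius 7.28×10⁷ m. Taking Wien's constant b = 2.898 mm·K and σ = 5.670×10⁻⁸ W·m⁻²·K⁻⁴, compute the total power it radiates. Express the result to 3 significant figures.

Wien's law: T = b/λ_max = 2.898×10⁻³/4.295×10⁻⁶ = 674.738 K.
Surface area A = 4πR² = 4π(7.28×10⁷ m)² = 6.65998×10¹⁶ m².
Then P = σAT⁴ = 5.670×10⁻⁸×6.65998×10¹⁶×(674.738)⁴ = 7.83×10²⁰ W.

P ≈ 7.83×10²⁰ W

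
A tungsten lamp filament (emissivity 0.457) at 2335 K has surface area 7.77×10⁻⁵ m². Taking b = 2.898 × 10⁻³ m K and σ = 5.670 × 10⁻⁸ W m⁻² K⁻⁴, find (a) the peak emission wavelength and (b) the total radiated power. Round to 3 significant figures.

(a) λ_max = b/T = 2.898×10⁻³/2335 = 1.241×10⁻⁶ m = 1.24×10³ nm.
Area A = 7.77×10⁻⁵ m².
(b) P = εσAT⁴ = 0.457×5.670×10⁻⁸×7.77×10⁻⁵×(2335)⁴ = 59.9 W.

λ_max ≈ 1.24×10³ nm; P ≈ 59.9 W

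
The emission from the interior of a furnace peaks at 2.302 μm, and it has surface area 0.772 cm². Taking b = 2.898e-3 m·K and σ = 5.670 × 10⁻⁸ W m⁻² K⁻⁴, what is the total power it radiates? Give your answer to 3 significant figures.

Wien's law: T = b/λ_max = 2.898×10⁻³/2.302×10⁻⁶ = 1258.91 K.
Area A = 0.772 cm² = 7.72×10⁻⁵ m².
Then P = σAT⁴ = 5.670×10⁻⁸×7.72×10⁻⁵×(1258.91)⁴ = 11.0 W.

P ≈ 11.0 W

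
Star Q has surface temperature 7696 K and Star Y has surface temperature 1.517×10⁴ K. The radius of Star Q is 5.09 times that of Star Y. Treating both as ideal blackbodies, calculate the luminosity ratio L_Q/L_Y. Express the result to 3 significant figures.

L_Q/L_Y ≈ 1.72

L ∝ R²T⁴, so L_Q/L_Y = (R_Q/R_Y)²(T_Q/T_Y)⁴ = (5.09)² × (7696/1.517×10⁴)⁴ = 25.9081 × 0.0662396 = 1.72.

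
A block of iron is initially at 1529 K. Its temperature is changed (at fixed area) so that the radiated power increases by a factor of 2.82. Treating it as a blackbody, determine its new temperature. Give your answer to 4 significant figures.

P ∝ T⁴, so T₂/T₁ = (P₂/P₁)^(1/4) = (2.82)^(1/4) = 1.29587.
T₂ = 1529 × 1.29587 = 1981 K.

T₂ ≈ 1981 K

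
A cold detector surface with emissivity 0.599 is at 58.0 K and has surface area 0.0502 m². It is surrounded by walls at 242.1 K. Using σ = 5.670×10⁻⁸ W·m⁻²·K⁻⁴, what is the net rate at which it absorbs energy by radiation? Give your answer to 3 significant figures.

Area A = 0.0502 m².
Net radiated power P_net = εσA(T⁴ − T₀⁴) = 0.599×5.670×10⁻⁸×0.0502×(58.0⁴ − 242.1⁴).
T⁴ − T₀⁴ = 1.13165×10⁷ − 3.43541×10⁹ = -3.42409×10⁹ K⁴, so P_net = -5.84 W — negative, meaning a net gain of 5.84 W.

Net gain ≈ 5.84 W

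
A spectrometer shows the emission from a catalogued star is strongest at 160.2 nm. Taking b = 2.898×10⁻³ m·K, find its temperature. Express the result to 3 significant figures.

T ≈ 1.81×10⁴ K

Wien's law gives T = b/λ_max = (2.898×10⁻³ m·K)/(1.602×10⁻⁷ m) = 1.81×10⁴ K.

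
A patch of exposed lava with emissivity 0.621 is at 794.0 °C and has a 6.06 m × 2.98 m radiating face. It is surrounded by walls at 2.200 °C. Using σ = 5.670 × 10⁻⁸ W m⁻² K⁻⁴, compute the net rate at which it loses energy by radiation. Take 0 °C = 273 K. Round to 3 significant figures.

Net loss ≈ 8.21×10⁵ W

T = 794.0 °C + 273 = 1067.0 K.
Surroundings: T = 2.200 °C + 273 = 275.200 K.
Area A = 6.06 × 2.98 = 18.0588 m².
Net radiated power P_net = εσA(T⁴ − T₀⁴) = 0.621×5.670×10⁻⁸×18.0588×(1067.0⁴ − 275.200⁴).
T⁴ − T₀⁴ = 1.29616×10¹² − 5.73580×10⁹ = 1.29042×10¹² K⁴, so P_net = 8.21×10⁵ W.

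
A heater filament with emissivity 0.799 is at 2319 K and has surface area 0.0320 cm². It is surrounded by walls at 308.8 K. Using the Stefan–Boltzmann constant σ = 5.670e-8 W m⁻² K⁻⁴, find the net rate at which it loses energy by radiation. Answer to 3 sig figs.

Net loss ≈ 4.19 W

Area A = 0.0320 cm² = 3.20×10⁻⁶ m².
Net radiated power P_net = εσA(T⁴ − T₀⁴) = 0.799×5.670×10⁻⁸×3.20×10⁻⁶×(2319⁴ − 308.8⁴).
T⁴ − T₀⁴ = 2.89203×10¹³ − 9.09304×10⁹ = 2.89112×10¹³ K⁴, so P_net = 4.19 W.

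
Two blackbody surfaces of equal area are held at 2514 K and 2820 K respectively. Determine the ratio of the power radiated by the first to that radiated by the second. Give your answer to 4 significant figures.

P₁/P₂ ≈ 0.6316

With equal areas, P₁/P₂ = (T₁/T₂)⁴ = (2514/2820)⁴ = 0.6316.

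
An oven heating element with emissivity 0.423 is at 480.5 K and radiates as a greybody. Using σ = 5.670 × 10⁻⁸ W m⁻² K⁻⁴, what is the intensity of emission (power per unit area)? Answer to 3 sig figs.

I ≈ 1.28×10³ W/m²

Stefan–Boltzmann: I = εσT⁴ = 0.423 × 5.670×10⁻⁸ × (480.5)⁴ = 1.28×10³ W/m².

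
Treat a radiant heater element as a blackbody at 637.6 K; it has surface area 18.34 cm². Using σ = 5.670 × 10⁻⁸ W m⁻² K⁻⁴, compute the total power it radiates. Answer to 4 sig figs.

Area A = 18.34 cm² = 1.834×10⁻³ m².
P = σAT⁴ = 5.670×10⁻⁸ × 1.834×10⁻³ × (637.6)⁴ = 17.19 W.

P ≈ 17.19 W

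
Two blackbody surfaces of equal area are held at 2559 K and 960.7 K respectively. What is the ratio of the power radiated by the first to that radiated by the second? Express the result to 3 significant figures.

With equal areas, P₁/P₂ = (T₁/T₂)⁴ = (2559/960.7)⁴ = 50.3.

P₁/P₂ ≈ 50.3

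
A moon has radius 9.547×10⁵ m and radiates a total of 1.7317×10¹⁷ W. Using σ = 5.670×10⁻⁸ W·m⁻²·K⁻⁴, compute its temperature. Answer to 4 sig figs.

Surface area A = 4πR² = 4π(9.547×10⁵ m)² = 1.14536×10¹³ m².
P = σAT⁴ ⇒ T = (P/(σA))^(1/4) = (1.7317×10¹⁷/(5.670×10⁻⁸×1.14536×10¹³))^(1/4) = 718.6 K.

T ≈ 718.6 K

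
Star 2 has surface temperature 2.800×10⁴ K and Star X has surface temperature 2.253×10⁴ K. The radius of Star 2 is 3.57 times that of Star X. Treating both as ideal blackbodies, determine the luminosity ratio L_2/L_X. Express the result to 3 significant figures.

L_2/L_X ≈ 30.4

L ∝ R²T⁴, so L_2/L_X = (R_2/R_X)²(T_2/T_X)⁴ = (3.57)² × (2.800×10⁴/2.253×10⁴)⁴ = 12.7449 × 2.38554 = 30.4.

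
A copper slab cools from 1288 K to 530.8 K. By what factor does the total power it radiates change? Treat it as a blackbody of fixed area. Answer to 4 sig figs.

P₂/P₁ ≈ 0.02884

P ∝ T⁴, so P₂/P₁ = (T₂/T₁)⁴ = (530.8/1288)⁴ = (0.412112)⁴ = 0.02884.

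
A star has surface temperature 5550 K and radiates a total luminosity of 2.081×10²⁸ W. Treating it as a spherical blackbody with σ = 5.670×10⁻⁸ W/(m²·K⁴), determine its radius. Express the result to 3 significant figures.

L = 4πR²σT⁴ ⇒ R = √(L/(4πσT⁴)).
σT⁴ = 5.37966×10⁷ W/m², so R = √(2.081×10²⁸/(4π×5.37966×10⁷)) = 5.55×10⁹ m.

R ≈ 5.55×10⁹ m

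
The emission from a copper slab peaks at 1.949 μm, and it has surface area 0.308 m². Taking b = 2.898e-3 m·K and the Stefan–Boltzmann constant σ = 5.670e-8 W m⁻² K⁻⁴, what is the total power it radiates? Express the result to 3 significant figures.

Wien's law: T = b/λ_max = 2.898×10⁻³/1.949×10⁻⁶ = 1486.92 K.
Area A = 0.308 m².
Then P = σAT⁴ = 5.670×10⁻⁸×0.308×(1486.92)⁴ = 8.54×10⁴ W.

P ≈ 8.54×10⁴ W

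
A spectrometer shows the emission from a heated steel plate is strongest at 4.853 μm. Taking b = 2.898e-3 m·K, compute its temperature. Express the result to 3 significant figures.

Wien's law gives T = b/λ_max = (2.898×10⁻³ m·K)/(4.853×10⁻⁶ m) = 597 K.

T ≈ 597 K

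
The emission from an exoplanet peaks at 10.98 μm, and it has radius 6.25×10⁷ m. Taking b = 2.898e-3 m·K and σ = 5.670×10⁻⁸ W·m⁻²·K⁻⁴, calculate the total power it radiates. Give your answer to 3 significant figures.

P ≈ 1.35×10¹⁹ W

Wien's law: T = b/λ_max = 2.898×10⁻³/1.098×10⁻⁵ = 263.934 K.
Surface area A = 4πR² = 4π(6.25×10⁷ m)² = 4.90874×10¹⁶ m².
Then P = σAT⁴ = 5.670×10⁻⁸×4.90874×10¹⁶×(263.934)⁴ = 1.35×10¹⁹ W.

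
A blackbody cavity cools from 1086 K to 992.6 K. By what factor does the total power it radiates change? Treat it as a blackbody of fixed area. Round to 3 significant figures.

P₂/P₁ ≈ 0.698

P ∝ T⁴, so P₂/P₁ = (T₂/T₁)⁴ = (992.6/1086)⁴ = (0.913996)⁴ = 0.698.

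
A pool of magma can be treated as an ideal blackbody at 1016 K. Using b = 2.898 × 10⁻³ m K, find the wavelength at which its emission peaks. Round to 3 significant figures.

λ_max ≈ 2.85 μm

Wien's displacement law: λ_max = b/T = (2.898×10⁻³ m·K)/(1016 K) = 2.852×10⁻⁶ m.
That is 2.85 μm, in the infrared range.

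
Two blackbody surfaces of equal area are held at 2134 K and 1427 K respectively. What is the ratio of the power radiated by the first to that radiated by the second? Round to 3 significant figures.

P₁/P₂ ≈ 5.00

With equal areas, P₁/P₂ = (T₁/T₂)⁴ = (2134/1427)⁴ = 5.00.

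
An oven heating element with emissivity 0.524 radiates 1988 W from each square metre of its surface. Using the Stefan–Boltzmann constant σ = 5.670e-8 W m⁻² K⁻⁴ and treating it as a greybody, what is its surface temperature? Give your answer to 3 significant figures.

T ≈ 509 K

I = εσT⁴, so T = (I/εσ)^(1/4) = (1988/(0.524×5.670×10⁻⁸))^(1/4) = 509 K.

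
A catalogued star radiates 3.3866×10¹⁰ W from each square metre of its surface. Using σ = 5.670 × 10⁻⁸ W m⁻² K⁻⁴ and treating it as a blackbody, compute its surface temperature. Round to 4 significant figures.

I = σT⁴, so T = (I/σ)^(1/4) = (3.3866×10¹⁰/(5.670×10⁻⁸))^(1/4) = 2.780×10⁴ K.

T ≈ 2.780×10⁴ K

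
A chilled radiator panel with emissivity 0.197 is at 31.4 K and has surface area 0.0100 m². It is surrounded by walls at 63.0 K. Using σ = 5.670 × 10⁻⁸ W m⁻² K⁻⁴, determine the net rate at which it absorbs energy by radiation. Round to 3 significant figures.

Area A = 0.0100 m².
Net radiated power P_net = εσA(T⁴ − T₀⁴) = 0.197×5.670×10⁻⁸×0.0100×(31.4⁴ − 63.0⁴).
T⁴ − T₀⁴ = 9.72117×10⁵ − 1.57530×10⁷ = -1.47809×10⁷ K⁴, so P_net = -1.65×10⁻³ W — negative, meaning a net gain of 1.65×10⁻³ W.

Net gain ≈ 1.65×10⁻³ W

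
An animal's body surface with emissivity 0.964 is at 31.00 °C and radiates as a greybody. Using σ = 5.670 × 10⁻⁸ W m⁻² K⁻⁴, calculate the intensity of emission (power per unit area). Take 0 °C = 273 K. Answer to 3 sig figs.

I ≈ 467 W/m²

T = 31.00 °C + 273 = 304.00 K.
Stefan–Boltzmann: I = εσT⁴ = 0.964 × 5.670×10⁻⁸ × (304.00)⁴ = 467 W/m².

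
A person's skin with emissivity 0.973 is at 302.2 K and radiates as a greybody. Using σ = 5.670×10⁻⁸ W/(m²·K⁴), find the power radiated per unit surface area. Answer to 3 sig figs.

I ≈ 460 W/m²

Stefan–Boltzmann: I = εσT⁴ = 0.973 × 5.670×10⁻⁸ × (302.2)⁴ = 460 W/m².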